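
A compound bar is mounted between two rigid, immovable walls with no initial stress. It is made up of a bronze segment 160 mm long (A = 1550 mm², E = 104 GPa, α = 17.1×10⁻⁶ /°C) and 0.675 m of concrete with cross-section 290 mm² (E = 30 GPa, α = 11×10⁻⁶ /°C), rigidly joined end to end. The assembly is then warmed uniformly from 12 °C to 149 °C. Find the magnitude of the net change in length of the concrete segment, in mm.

Free thermal expansion of the whole bar: Σ αᵢΔT Lᵢ = 17.1×10⁻⁶×137×160 + 11×10⁻⁶×137×675 = 1.392 mm.
Since the ends are fixed, an axial force P builds up, equal in every segment, with P · Σ Lᵢ/(AᵢEᵢ) = δ_free.
The series flexibility is Σ Lᵢ/(AᵢEᵢ) = 160/(1550×104×10³) + 675/(290×30×10³) = 7.858×10⁻⁵ mm/N.
P = 1.392 / 7.858×10⁻⁵ = 17720 N = 17.72 kN, compressive.
For the concrete segment, free thermal change = 11×10⁻⁶×137×675 = 1.017 mm and elastic change from P = 17720×675/(290×30×10³) = 1.374 mm; these oppose, so the net change is 0.357 mm (segment shortens).

|ΔL| ≈ 0.357 mm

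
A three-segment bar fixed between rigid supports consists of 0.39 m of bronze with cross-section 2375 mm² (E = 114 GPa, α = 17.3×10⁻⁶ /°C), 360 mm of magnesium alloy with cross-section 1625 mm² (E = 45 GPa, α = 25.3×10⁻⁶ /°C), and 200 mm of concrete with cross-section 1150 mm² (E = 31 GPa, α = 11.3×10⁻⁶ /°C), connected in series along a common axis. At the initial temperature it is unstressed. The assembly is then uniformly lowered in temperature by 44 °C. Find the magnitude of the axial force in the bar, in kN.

P ≈ 66.6 kN (tensile)

With the walls removed the bar would change length by δ_free = Σ αᵢΔT Lᵢ = 17.3×10⁻⁶×44×390 + 25.3×10⁻⁶×44×360 + 11.3×10⁻⁶×44×200 = 0.7971 mm.
The walls prevent any net length change, so an axial force P (same in every segment) develops. Compatibility: P · Σ Lᵢ/(AᵢEᵢ) = δ_free.
Σ Lᵢ/(AᵢEᵢ) = 390/(2375×114×10³) + 360/(1625×45×10³) + 200/(1150×31×10³) = 1.197×10⁻⁵ mm/N.
Hence P = δ_free / Σ(L/AE) = 0.7971/1.197×10⁻⁵ = 66.57 kN (tensile).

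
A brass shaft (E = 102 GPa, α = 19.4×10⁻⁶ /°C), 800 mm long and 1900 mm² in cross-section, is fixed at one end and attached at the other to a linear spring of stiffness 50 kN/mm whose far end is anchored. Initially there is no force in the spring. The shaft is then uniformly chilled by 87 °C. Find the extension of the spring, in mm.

δ ≈ 1.12 mm

Free thermal contraction: δ_free = αΔT L = 19.4×10⁻⁶ × 87 × 800 = 1.35 mm.
Let P be the tensile force in the spring. The shaft extends elastically by PL/(AE) and the spring stretches by P/k; together these equal δ_free.
So P = δ_free / [L/(AE) + 1/k] = 1.35 / [ 800/(1900×102×10³) + 1/(50×10³) ].
P = 1.35 / 2.413×10⁻⁵ = 55960 N.
Spring extension = P/k = 55960/(50×10³) = 1.119 mm.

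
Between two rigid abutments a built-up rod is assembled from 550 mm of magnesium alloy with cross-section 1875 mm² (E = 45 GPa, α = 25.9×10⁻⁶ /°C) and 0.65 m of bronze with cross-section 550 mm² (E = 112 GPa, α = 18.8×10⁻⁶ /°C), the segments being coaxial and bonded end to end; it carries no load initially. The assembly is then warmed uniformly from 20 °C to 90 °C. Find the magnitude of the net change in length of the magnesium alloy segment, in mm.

Free thermal expansion of the whole bar: Σ αᵢΔT Lᵢ = 25.9×10⁻⁶×70×550 + 18.8×10⁻⁶×70×650 = 1.853 mm.
The walls prevent any net length change, so an axial force P (same in every segment) develops. Compatibility: P · Σ Lᵢ/(AᵢEᵢ) = δ_free.
The series flexibility is Σ Lᵢ/(AᵢEᵢ) = 550/(1875×45×10³) + 650/(550×112×10³) = 1.707×10⁻⁵ mm/N.
P = 1.853 / 1.707×10⁻⁵ = 108500 N = 108.5 kN, compressive.
For the magnesium alloy segment, free thermal change = 25.9×10⁻⁶×70×550 = 0.9971 mm and elastic change from P = 108500×550/(1875×45×10³) = 0.7074 mm; these oppose, so the net change is 0.29 mm (segment lengthens).

|ΔL| ≈ 0.29 mm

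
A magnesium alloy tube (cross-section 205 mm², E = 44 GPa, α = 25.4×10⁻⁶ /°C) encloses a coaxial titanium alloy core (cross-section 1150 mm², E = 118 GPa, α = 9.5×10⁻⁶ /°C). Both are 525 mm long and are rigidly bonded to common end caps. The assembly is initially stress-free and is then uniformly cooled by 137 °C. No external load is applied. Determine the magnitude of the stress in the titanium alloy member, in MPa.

σ ≈ 16 MPa (compressive)

Equilibrium of a rigid end plate with no external load gives equal and opposite internal forces ±P in the two members. Since α_{magnesium alloy} > α_{titanium alloy}, cooling drives the magnesium alloy into tension and the titanium alloy into compression.
Setting the final lengths equal and cancelling L: (α₁ − α₂)ΔT = P/(A₁E₁) + P/(A₂E₂).
|α₁ − α₂|·ΔT = 15.9×10⁻⁶ × 137 = 0.002178.
1/(A₁E₁) + 1/(A₂E₂) = 1/(205×44×10³) + 1/(1150×118×10³) = 1.182×10⁻⁷ N⁻¹.
P = 0.002178 / 1.182×10⁻⁷ = 18420 N = 18.42 kN.
σ_{titanium alloy} = P/A₂ = 18420/1150 = 16.02 MPa, compressive.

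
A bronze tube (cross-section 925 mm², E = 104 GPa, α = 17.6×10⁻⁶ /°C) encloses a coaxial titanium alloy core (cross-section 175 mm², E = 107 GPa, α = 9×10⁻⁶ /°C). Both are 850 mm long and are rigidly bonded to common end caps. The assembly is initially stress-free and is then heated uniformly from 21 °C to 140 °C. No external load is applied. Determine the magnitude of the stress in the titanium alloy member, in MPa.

σ ≈ 91.7 MPa (tensile)

Both members must finish at the same length. With the larger α, the bronze tends to over-expand; the plates restrain it, putting the bronze in compression and the titanium alloy in tension. With no external load the two internal forces are equal and opposite, magnitude P.
Equating the net (thermal + elastic) strains gives |α₁ − α₂|·ΔT = P·[1/(A₁E₁) + 1/(A₂E₂)].
|α₁ − α₂|·ΔT = 8.6×10⁻⁶ × 119 = 0.001023.
1/(A₁E₁) + 1/(A₂E₂) = 1/(925×104×10³) + 1/(175×107×10³) = 6.38×10⁻⁸ N⁻¹.
P = 0.001023 / 6.38×10⁻⁸ = 16040 N = 16.04 kN.
σ_{titanium alloy} = P/A₂ = 16040/175 = 91.66 MPa, tensile.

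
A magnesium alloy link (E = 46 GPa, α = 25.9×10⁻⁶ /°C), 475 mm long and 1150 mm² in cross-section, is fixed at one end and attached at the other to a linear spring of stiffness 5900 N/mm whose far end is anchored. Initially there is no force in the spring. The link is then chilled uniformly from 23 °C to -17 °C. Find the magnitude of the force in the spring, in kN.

P ≈ 2.76 kN

If the spring were absent the link would shorten by αΔT L = 25.9×10⁻⁶ × 40 × 475 = 0.4921 mm.
With a force P in the spring, the elastic change of the link is PL/(AE) and that of the spring is P/k; compatibility requires their sum to equal δ_free.
So P = δ_free / [L/(AE) + 1/k] = 0.4921 / [ 475/(1150×46×10³) + 1/(5900) ].
P = 0.4921 / 0.0001785 = 2757 N.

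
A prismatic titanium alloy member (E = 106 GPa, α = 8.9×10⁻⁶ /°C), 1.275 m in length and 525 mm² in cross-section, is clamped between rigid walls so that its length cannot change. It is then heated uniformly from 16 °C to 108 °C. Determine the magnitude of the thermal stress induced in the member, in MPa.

Because both ends are immovable the net strain is zero, and the suppressed thermal strain is αΔT = 8.9×10⁻⁶ × 92 = 818.8×10⁻⁶.
Hence σ = E·αΔT = 106×10³ × 818.8×10⁻⁶ = 86.79 MPa, compressive.

σ ≈ 86.8 MPa (compressive)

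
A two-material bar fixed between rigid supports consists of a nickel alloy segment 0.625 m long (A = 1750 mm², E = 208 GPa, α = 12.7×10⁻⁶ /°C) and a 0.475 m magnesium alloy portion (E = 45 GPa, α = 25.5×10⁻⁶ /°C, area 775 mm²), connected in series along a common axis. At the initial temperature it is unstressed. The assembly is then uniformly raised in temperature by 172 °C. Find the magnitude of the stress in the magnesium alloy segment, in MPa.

σ ≈ 290 MPa (compressive)

If the supports were absent, the total length change would be Σ αᵢΔT Lᵢ = 12.7×10⁻⁶×172×625 + 25.5×10⁻⁶×172×475 = 3.449 mm.
Since the ends are fixed, an axial force P builds up, equal in every segment, with P · Σ Lᵢ/(AᵢEᵢ) = δ_free.
The series flexibility is Σ Lᵢ/(AᵢEᵢ) = 625/(1750×208×10³) + 475/(775×45×10³) = 1.534×10⁻⁵ mm/N.
P = 3.449 / 1.534×10⁻⁵ = 224900 N = 224.9 kN, compressive.
σ_{magnesium alloy} = P / A = 224900 / 775 = 290.1 MPa.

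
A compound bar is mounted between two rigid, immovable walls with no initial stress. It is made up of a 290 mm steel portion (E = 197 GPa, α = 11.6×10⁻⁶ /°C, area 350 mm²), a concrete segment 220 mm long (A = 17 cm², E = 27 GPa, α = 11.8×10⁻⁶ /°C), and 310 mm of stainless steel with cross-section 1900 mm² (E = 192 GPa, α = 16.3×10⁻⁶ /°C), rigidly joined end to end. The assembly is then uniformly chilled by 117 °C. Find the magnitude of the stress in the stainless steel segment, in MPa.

With the walls removed the bar would change length by δ_free = Σ αᵢΔT Lᵢ = 11.6×10⁻⁶×117×290 + 11.8×10⁻⁶×117×220 + 16.3×10⁻⁶×117×310 = 1.289 mm.
Since the ends are fixed, an axial force P builds up, equal in every segment, with P · Σ Lᵢ/(AᵢEᵢ) = δ_free.
The series flexibility is Σ Lᵢ/(AᵢEᵢ) = 290/(350×197×10³) + 220/(1700×27×10³) + 310/(1900×192×10³) = 9.849×10⁻⁶ mm/N.
Hence P = δ_free / Σ(L/AE) = 1.289/9.849×10⁻⁶ = 130.8 kN (tensile).
σ_{stainless steel} = P / A = 130800 / 1900 = 68.86 MPa.

σ ≈ 68.9 MPa (tensile)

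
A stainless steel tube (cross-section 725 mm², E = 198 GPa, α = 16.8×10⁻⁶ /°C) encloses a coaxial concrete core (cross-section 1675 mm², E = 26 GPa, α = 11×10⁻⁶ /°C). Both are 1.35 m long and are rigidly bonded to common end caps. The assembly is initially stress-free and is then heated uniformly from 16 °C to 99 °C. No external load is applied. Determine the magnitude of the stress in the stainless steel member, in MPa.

σ ≈ 22.2 MPa (compressive)

The stainless steel has the larger α, so on heating it would change length more than the concrete if both were free. The rigid plates force a common final length, so the stainless steel is put into compression and the concrete into tension, with equal and opposite forces P (no external load).
Equating the net (thermal + elastic) strains gives |α₁ − α₂|·ΔT = P·[1/(A₁E₁) + 1/(A₂E₂)].
|α₁ − α₂|·ΔT = 5.8×10⁻⁶ × 83 = 0.0004814.
1/(A₁E₁) + 1/(A₂E₂) = 1/(725×198×10³) + 1/(1675×26×10³) = 2.993×10⁻⁸ N⁻¹.
P = 0.0004814 / 2.993×10⁻⁸ = 16090 N = 16.09 kN.
σ_{stainless steel} = P/A₁ = 16090/725 = 22.19 MPa, compressive.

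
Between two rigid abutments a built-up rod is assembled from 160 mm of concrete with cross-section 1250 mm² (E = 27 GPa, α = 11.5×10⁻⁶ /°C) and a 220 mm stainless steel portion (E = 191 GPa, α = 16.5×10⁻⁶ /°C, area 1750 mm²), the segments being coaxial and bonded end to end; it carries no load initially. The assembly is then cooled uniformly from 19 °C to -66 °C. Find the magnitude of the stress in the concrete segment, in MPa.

If the supports were absent, the total length change would be Σ αᵢΔT Lᵢ = 11.5×10⁻⁶×85×160 + 16.5×10⁻⁶×85×220 = 0.4649 mm.
The rigid supports impose zero overall length change; the single axial force P common to all segments must satisfy P Σ Lᵢ/(AᵢEᵢ) = δ_free.
The series flexibility is Σ Lᵢ/(AᵢEᵢ) = 160/(1250×27×10³) + 220/(1750×191×10³) = 5.399×10⁻⁶ mm/N.
P = 0.4649 / 5.399×10⁻⁶ = 86120 N = 86.12 kN, tensile.
σ_{concrete} = P / A = 86120 / 1250 = 68.9 MPa.

σ ≈ 68.9 MPa (tensile)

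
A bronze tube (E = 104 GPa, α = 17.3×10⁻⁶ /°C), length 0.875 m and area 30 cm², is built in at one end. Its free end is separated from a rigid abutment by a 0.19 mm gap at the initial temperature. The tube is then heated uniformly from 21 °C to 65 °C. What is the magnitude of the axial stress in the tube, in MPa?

If the wall were absent the tube would grow by αΔT L = 17.3×10⁻⁶ × 44 × 875 = 0.6661 mm.
After closing the 0.19 mm clearance, 0.6661 − 0.19 = 0.4761 mm of expansion remains to be suppressed by the wall.
So σ = E(δ_free − g)/L = 104×10³ × 0.4761/875 = 56.58 MPa.

σ ≈ 56.6 MPa (compressive)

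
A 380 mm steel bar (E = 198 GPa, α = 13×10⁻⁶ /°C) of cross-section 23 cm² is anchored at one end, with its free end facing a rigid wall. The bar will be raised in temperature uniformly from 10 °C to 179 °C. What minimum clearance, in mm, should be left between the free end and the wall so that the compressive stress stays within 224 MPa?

Free expansion if unrestrained: δ_free = αΔT L = 13×10⁻⁶ × 169 × 380 = 0.8349 mm.
At the allowable stress the elastic shortening the wall may impose is σL/E = 224 × 380 / (198×10³) = 0.4299 mm.
So the gap has to take up the difference, g_min = δ_free − σL/E = 0.8349 − 0.4299 = 0.405 mm.

g ≈ 0.405 mm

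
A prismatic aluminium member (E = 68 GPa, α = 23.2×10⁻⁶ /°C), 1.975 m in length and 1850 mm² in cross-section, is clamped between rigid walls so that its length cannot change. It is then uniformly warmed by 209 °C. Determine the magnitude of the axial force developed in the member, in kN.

P ≈ 610 kN (compressive)

With zero net strain, σ = E·αΔT = 68 GPa × 23.2×10⁻⁶ × 209 = 329.7 MPa.
Axial force P = σA = 329.7 × 1850 = 610000 N = 610 kN, compressive.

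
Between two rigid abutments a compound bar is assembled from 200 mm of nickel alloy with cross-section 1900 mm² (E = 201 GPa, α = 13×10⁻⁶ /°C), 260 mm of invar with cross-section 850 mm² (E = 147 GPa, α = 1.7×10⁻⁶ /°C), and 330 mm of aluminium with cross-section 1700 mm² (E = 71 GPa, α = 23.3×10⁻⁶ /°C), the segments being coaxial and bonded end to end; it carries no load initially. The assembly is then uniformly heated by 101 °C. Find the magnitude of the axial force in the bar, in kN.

P ≈ 203 kN (compressive)

With the walls removed the bar would change length by δ_free = Σ αᵢΔT Lᵢ = 13×10⁻⁶×101×200 + 1.7×10⁻⁶×101×260 + 23.3×10⁻⁶×101×330 = 1.084 mm.
The rigid supports impose zero overall length change; the single axial force P common to all segments must satisfy P Σ Lᵢ/(AᵢEᵢ) = δ_free.
Σ Lᵢ/(AᵢEᵢ) = 200/(1900×201×10³) + 260/(850×147×10³) + 330/(1700×71×10³) = 5.339×10⁻⁶ mm/N.
Hence P = δ_free / Σ(L/AE) = 1.084/5.339×10⁻⁶ = 203 kN (compressive).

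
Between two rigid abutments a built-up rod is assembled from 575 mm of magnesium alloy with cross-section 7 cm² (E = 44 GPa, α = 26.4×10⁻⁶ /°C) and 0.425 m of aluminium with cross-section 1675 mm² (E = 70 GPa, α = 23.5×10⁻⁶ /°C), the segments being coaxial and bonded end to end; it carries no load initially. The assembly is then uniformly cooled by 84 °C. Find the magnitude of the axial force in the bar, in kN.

If the supports were absent, the total length change would be Σ αᵢΔT Lᵢ = 26.4×10⁻⁶×84×575 + 23.5×10⁻⁶×84×425 = 2.114 mm.
Since the ends are fixed, an axial force P builds up, equal in every segment, with P · Σ Lᵢ/(AᵢEᵢ) = δ_free.
The series flexibility is Σ Lᵢ/(AᵢEᵢ) = 575/(700×44×10³) + 425/(1675×70×10³) = 2.229×10⁻⁵ mm/N.
So P = 2.114 / 2.229×10⁻⁵ = 94.83 kN, tensile.

P ≈ 94.8 kN (tensile)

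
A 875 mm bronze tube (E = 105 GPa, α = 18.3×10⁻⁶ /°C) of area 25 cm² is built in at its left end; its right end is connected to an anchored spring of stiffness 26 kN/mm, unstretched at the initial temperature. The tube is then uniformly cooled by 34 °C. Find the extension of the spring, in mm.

δ ≈ 0.501 mm

If the spring were absent the tube would shorten by αΔT L = 18.3×10⁻⁶ × 34 × 875 = 0.5444 mm.
With a force P in the spring, the elastic change of the tube is PL/(AE) and that of the spring is P/k; compatibility requires their sum to equal δ_free.
P [ L/(AE) + 1/k ] = δ_free → P [ 875/(2500×105×10³) + 1/(26×10³) ] = 0.5444.
P = 0.5444 / 4.179×10⁻⁵ = 13030 N.
Spring extension = P/k = 13030/(26×10³) = 0.501 mm.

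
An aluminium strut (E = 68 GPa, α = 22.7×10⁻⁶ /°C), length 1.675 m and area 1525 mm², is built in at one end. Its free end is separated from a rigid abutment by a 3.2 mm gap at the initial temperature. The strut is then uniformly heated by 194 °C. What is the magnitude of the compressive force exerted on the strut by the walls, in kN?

P ≈ 259 kN

If the wall were absent the strut would grow by αΔT L = 22.7×10⁻⁶ × 194 × 1675 = 7.376 mm.
After closing the 3.2 mm clearance, 7.376 − 3.2 = 4.176 mm of expansion remains to be suppressed by the wall.
That suppressed elongation corresponds to σ = E·Δ/L = 68×10³ × 4.176/1675 = 169.5 MPa.
Force on the wall = σA = 169.5 × 1525 mm² = 258.6 kN.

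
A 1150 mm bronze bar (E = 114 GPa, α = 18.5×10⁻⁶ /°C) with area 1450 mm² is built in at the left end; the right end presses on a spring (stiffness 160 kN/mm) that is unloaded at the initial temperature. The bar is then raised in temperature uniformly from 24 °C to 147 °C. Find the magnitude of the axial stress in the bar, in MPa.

Free thermal expansion: δ_free = αΔT L = 18.5×10⁻⁶ × 123 × 1150 = 2.617 mm.
Let P be the compressive force at the spring. The bar shortens elastically by PL/(AE) and the spring compresses by P/k; together these equal δ_free.
So P = δ_free / [L/(AE) + 1/k] = 2.617 / [ 1150/(1450×114×10³) + 1/(160×10³) ].
P = 2.617 / 1.321×10⁻⁵ = 198100 N.
σ = P/A = 198100/1450 = 136.6 MPa.

σ ≈ 137 MPa (compressive)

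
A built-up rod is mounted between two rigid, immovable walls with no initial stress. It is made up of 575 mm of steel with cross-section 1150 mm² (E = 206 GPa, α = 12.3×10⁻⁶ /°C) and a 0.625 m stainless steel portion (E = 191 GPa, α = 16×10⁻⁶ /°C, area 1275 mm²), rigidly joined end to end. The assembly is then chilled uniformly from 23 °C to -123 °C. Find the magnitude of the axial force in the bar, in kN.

With the walls removed the bar would change length by δ_free = Σ αᵢΔT Lᵢ = 12.3×10⁻⁶×146×575 + 16×10⁻⁶×146×625 = 2.493 mm.
The walls prevent any net length change, so an axial force P (same in every segment) develops. Compatibility: P · Σ Lᵢ/(AᵢEᵢ) = δ_free.
The series flexibility is Σ Lᵢ/(AᵢEᵢ) = 575/(1150×206×10³) + 625/(1275×191×10³) = 4.994×10⁻⁶ mm/N.
So P = 2.493 / 4.994×10⁻⁶ = 499.2 kN, tensile.

P ≈ 499 kN (tensile)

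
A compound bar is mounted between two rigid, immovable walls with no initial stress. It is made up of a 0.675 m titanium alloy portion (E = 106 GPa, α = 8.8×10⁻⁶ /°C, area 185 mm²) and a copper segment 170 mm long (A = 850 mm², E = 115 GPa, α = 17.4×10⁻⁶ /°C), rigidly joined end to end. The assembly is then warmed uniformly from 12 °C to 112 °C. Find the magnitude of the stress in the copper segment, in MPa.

With the walls removed the bar would change length by δ_free = Σ αᵢΔT Lᵢ = 8.8×10⁻⁶×100×675 + 17.4×10⁻⁶×100×170 = 0.8898 mm.
The rigid supports impose zero overall length change; the single axial force P common to all segments must satisfy P Σ Lᵢ/(AᵢEᵢ) = δ_free.
Σ Lᵢ/(AᵢEᵢ) = 675/(185×106×10³) + 170/(850×115×10³) = 3.616×10⁻⁵ mm/N.
Hence P = δ_free / Σ(L/AE) = 0.8898/3.616×10⁻⁵ = 24.61 kN (compressive).
σ_{copper} = P / A = 24610 / 850 = 28.95 MPa.

σ ≈ 28.9 MPa (compressive)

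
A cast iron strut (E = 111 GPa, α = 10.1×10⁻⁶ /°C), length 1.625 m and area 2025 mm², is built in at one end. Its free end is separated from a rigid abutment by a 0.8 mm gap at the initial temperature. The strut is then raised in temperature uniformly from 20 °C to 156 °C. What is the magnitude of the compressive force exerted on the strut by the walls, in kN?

P ≈ 198 kN

If the wall were absent the strut would grow by αΔT L = 10.1×10⁻⁶ × 136 × 1625 = 2.232 mm.
The gap closes (δ_free > 0.8 mm) and the wall then resists a further 2.232 − 0.8 = 1.432 mm of expansion.
Compatibility: PL/(AE) = 1.432 mm, so σ = P/A = E × (1.432/1625) = 97.82 MPa.
P = σA = 97.82 × 2025 = 198.1 kN.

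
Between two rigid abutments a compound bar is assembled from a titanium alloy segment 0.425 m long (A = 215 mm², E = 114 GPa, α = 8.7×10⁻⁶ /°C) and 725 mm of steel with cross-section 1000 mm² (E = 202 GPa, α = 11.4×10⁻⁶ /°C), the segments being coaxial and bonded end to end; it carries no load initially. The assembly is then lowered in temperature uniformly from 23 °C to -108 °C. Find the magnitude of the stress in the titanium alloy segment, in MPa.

Free thermal contraction of the whole bar: Σ αᵢΔT Lᵢ = 8.7×10⁻⁶×131×425 + 11.4×10⁻⁶×131×725 = 1.567 mm.
Since the ends are fixed, an axial force P builds up, equal in every segment, with P · Σ Lᵢ/(AᵢEᵢ) = δ_free.
The series flexibility is Σ Lᵢ/(AᵢEᵢ) = 425/(215×114×10³) + 725/(1000×202×10³) = 2.093×10⁻⁵ mm/N.
So P = 1.567 / 2.093×10⁻⁵ = 74.88 kN, tensile.
σ_{titanium alloy} = P / A = 74880 / 215 = 348.3 MPa.

σ ≈ 348 MPa (tensile)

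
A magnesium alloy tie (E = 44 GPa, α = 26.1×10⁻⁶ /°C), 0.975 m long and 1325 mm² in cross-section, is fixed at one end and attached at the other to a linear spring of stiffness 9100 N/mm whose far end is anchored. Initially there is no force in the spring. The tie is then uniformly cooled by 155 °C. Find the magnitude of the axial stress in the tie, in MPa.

σ ≈ 23.5 MPa (tensile)

If the spring were absent the tie would shorten by αΔT L = 26.1×10⁻⁶ × 155 × 975 = 3.944 mm.
With a force P in the spring, the elastic change of the tie is PL/(AE) and that of the spring is P/k; compatibility requires their sum to equal δ_free.
P [ L/(AE) + 1/k ] = δ_free → P [ 975/(1325×44×10³) + 1/(9100) ] = 3.944.
P = 3.944 / 0.0001266 = 31150 N.
σ = P/A = 31150/1325 = 23.51 MPa.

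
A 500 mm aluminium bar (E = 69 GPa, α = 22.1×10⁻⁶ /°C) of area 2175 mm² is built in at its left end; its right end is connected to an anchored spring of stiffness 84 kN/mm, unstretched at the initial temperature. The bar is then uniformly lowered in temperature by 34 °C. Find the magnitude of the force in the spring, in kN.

P ≈ 24.7 kN

If the spring were absent the bar would shorten by αΔT L = 22.1×10⁻⁶ × 34 × 500 = 0.3757 mm.
Let P be the tensile force in the spring. The bar extends elastically by PL/(AE) and the spring stretches by P/k; together these equal δ_free.
So P = δ_free / [L/(AE) + 1/k] = 0.3757 / [ 500/(2175×69×10³) + 1/(84×10³) ].
P = 0.3757 / 1.524×10⁻⁵ = 24660 N.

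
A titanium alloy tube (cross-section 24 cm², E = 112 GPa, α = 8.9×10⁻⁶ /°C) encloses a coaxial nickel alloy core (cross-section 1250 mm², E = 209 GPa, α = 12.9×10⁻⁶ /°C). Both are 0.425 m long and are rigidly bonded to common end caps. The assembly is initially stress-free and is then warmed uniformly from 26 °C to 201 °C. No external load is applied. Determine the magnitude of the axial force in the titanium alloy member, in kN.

P ≈ 92.7 kN (tensile in the titanium alloy)

The nickel alloy has the larger α, so on heating it would change length more than the titanium alloy if both were free. The rigid plates force a common final length, so the nickel alloy is put into compression and the titanium alloy into tension, with equal and opposite forces P (no external load).
Equating the net (thermal + elastic) strains gives |α₁ − α₂|·ΔT = P·[1/(A₁E₁) + 1/(A₂E₂)].
|α₁ − α₂|·ΔT = 4×10⁻⁶ × 175 = 0.0007.
1/(A₁E₁) + 1/(A₂E₂) = 1/(2400×112×10³) + 1/(1250×209×10³) = 7.548×10⁻⁹ N⁻¹.
So P = 0.0007 / 7.548×10⁻⁹ = 92.74 kN.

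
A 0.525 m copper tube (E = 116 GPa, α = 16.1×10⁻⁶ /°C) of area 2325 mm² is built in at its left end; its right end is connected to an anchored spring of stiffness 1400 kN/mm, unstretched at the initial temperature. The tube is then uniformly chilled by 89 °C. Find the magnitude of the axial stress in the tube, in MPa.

σ ≈ 122 MPa (tensile)

Free thermal contraction: δ_free = αΔT L = 16.1×10⁻⁶ × 89 × 525 = 0.7523 mm.
With a force P in the spring, the elastic change of the tube is PL/(AE) and that of the spring is P/k; compatibility requires their sum to equal δ_free.
P [ L/(AE) + 1/k ] = δ_free → P [ 525/(2325×116×10³) + 1/(1400×10³) ] = 0.7523.
P = 0.7523 / 2.661×10⁻⁶ = 282700 N.
σ = P/A = 282700/2325 = 121.6 MPa.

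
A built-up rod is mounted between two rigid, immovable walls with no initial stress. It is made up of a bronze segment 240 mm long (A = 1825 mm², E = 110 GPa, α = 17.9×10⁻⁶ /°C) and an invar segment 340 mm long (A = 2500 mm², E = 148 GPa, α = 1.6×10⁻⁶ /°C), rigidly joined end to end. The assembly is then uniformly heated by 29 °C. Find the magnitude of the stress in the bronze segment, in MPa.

Free thermal expansion of the whole bar: Σ αᵢΔT Lᵢ = 17.9×10⁻⁶×29×240 + 1.6×10⁻⁶×29×340 = 0.1404 mm.
The walls prevent any net length change, so an axial force P (same in every segment) develops. Compatibility: P · Σ Lᵢ/(AᵢEᵢ) = δ_free.
Σ Lᵢ/(AᵢEᵢ) = 240/(1825×110×10³) + 340/(2500×148×10³) = 2.114×10⁻⁶ mm/N.
Hence P = δ_free / Σ(L/AE) = 0.1404/2.114×10⁻⁶ = 66.38 kN (compressive).
σ_{bronze} = P / A = 66380 / 1825 = 36.37 MPa.

σ ≈ 36.4 MPa (compressive)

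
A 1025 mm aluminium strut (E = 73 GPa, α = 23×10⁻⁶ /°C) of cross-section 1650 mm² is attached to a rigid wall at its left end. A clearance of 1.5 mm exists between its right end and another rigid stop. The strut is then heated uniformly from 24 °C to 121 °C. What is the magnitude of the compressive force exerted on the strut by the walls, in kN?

P ≈ 92.5 kN

Free thermal elongation = αΔT L = 23×10⁻⁶ × 97 × 1025 = 2.287 mm.
The gap closes (δ_free > 1.5 mm) and the wall then resists a further 2.287 − 1.5 = 0.7868 mm of expansion.
Compatibility: PL/(AE) = 0.7868 mm, so σ = P/A = E × (0.7868/1025) = 56.03 MPa.
P = σA = 56.03 × 1650 = 92.46 kN.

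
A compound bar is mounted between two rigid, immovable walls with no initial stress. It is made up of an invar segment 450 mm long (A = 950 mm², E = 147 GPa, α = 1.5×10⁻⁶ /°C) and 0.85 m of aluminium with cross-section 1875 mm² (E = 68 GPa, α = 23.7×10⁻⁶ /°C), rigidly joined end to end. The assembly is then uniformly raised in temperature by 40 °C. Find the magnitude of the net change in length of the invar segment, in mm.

Free thermal expansion of the whole bar: Σ αᵢΔT Lᵢ = 1.5×10⁻⁶×40×450 + 23.7×10⁻⁶×40×850 = 0.8328 mm.
The rigid supports impose zero overall length change; the single axial force P common to all segments must satisfy P Σ Lᵢ/(AᵢEᵢ) = δ_free.
Σ Lᵢ/(AᵢEᵢ) = 450/(950×147×10³) + 850/(1875×68×10³) = 9.889×10⁻⁶ mm/N.
Hence P = δ_free / Σ(L/AE) = 0.8328/9.889×10⁻⁶ = 84.21 kN (compressive).
For the invar segment, free thermal change = 1.5×10⁻⁶×40×450 = 0.027 mm and elastic change from P = 84210×450/(950×147×10³) = 0.2714 mm; these oppose, so the net change is 0.244 mm (segment shortens).

|ΔL| ≈ 0.244 mm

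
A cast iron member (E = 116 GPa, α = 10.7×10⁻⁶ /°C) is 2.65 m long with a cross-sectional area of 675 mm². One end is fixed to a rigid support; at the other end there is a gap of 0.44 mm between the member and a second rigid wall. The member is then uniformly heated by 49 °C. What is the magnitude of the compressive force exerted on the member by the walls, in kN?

Free thermal elongation = αΔT L = 10.7×10⁻⁶ × 49 × 2650 = 1.389 mm.
The gap closes (δ_free > 0.44 mm) and the wall then resists a further 1.389 − 0.44 = 0.9494 mm of expansion.
That suppressed elongation corresponds to σ = E·Δ/L = 116×10³ × 0.9494/2650 = 41.56 MPa.
P = σA = 41.56 × 675 = 28.05 kN.

P ≈ 28.1 kN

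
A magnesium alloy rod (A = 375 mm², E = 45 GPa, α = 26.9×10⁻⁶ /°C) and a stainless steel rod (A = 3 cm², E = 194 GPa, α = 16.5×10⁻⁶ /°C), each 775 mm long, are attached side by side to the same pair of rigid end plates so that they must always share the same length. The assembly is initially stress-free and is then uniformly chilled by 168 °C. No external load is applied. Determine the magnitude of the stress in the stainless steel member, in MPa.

σ ≈ 76.2 MPa (compressive)

Equilibrium of a rigid end plate with no external load gives equal and opposite internal forces ±P in the two members. Since α_{magnesium alloy} > α_{stainless steel}, cooling drives the magnesium alloy into tension and the stainless steel into compression.
Equating the net (thermal + elastic) strains gives |α₁ − α₂|·ΔT = P·[1/(A₁E₁) + 1/(A₂E₂)].
|α₁ − α₂|·ΔT = 10.4×10⁻⁶ × 168 = 0.001747.
1/(A₁E₁) + 1/(A₂E₂) = 1/(375×45×10³) + 1/(300×194×10³) = 7.644×10⁻⁸ N⁻¹.
So P = 0.001747 / 7.644×10⁻⁸ = 22.86 kN.
σ_{stainless steel} = P/A₂ = 22860/300 = 76.19 MPa, compressive.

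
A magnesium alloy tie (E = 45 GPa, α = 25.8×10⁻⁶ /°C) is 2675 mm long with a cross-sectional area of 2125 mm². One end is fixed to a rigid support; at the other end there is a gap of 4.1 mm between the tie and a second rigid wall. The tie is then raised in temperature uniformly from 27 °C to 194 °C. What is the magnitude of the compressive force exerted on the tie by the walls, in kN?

Free thermal elongation = αΔT L = 25.8×10⁻⁶ × 167 × 2675 = 11.53 mm.
This exceeds the 4.1 mm gap, so the wall pushes back. The portion of expansion that must be recovered elastically is δ_free − gap = 11.53 − 4.1 = 7.426 mm.
So σ = E(δ_free − g)/L = 45×10³ × 7.426/2675 = 124.9 MPa.
Force on the wall = σA = 124.9 × 2125 mm² = 265.4 kN.

P ≈ 265 kN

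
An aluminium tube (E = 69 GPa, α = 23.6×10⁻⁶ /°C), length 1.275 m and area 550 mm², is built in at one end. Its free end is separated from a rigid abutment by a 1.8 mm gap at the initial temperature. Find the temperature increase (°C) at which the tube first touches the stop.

ΔT ≈ 59.8 °C

Contact occurs when the free expansion equals the gap: αΔT L = 1.8 mm.
ΔT = 1.8 / (23.6×10⁻⁶ × 1275) = 59.82 °C.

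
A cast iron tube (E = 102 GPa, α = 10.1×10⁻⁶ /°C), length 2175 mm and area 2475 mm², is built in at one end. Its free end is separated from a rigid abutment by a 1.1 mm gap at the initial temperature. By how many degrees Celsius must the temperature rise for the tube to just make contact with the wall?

The gap closes when αΔT L = 1.1 mm, since the tube is still unstressed at that instant.
So ΔT = g/(αL) = 1.1/(10.1×10⁻⁶ × 2175) = 50.07 °C.

ΔT ≈ 50.1 °C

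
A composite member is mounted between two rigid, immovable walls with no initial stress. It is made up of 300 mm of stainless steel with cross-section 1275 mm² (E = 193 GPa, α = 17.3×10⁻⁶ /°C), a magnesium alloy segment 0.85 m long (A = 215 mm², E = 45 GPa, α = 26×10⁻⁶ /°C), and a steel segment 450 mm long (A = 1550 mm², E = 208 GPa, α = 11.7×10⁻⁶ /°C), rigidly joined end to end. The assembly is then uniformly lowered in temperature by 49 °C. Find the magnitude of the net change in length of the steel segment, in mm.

Free thermal contraction of the whole bar: Σ αᵢΔT Lᵢ = 17.3×10⁻⁶×49×300 + 26×10⁻⁶×49×850 + 11.7×10⁻⁶×49×450 = 1.595 mm.
Since the ends are fixed, an axial force P builds up, equal in every segment, with P · Σ Lᵢ/(AᵢEᵢ) = δ_free.
The series flexibility is Σ Lᵢ/(AᵢEᵢ) = 300/(1275×193×10³) + 850/(215×45×10³) + 450/(1550×208×10³) = 9.047×10⁻⁵ mm/N.
Hence P = δ_free / Σ(L/AE) = 1.595/9.047×10⁻⁵ = 17.63 kN (tensile).
For the steel segment, free thermal change = 11.7×10⁻⁶×49×450 = 0.258 mm and elastic change from P = 17630×450/(1550×208×10³) = 0.02461 mm; these oppose, so the net change is 0.233 mm (segment shortens).

|ΔL| ≈ 0.233 mm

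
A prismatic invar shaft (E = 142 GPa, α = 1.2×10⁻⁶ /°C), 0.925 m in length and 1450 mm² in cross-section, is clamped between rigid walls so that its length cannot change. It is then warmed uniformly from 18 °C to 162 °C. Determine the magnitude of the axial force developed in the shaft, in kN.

The ends cannot move, so σ = EαΔT = 142×10³ × 1.2×10⁻⁶ × 144 = 24.54 MPa.
Then P = σA = 24.54 × 1450 mm² = 35.58 kN, compressive.

P ≈ 35.6 kN (compressive)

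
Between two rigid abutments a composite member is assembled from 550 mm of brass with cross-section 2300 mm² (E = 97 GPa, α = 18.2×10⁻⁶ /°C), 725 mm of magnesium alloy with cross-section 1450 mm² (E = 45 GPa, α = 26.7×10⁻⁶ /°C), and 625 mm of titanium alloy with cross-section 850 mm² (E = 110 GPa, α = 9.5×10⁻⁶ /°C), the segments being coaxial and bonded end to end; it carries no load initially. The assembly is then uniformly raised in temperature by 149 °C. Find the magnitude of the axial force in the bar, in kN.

P ≈ 260 kN (compressive)

With the walls removed the bar would change length by δ_free = Σ αᵢΔT Lᵢ = 18.2×10⁻⁶×149×550 + 26.7×10⁻⁶×149×725 + 9.5×10⁻⁶×149×625 = 5.26 mm.
The rigid supports impose zero overall length change; the single axial force P common to all segments must satisfy P Σ Lᵢ/(AᵢEᵢ) = δ_free.
Σ Lᵢ/(AᵢEᵢ) = 550/(2300×97×10³) + 725/(1450×45×10³) + 625/(850×110×10³) = 2.026×10⁻⁵ mm/N.
So P = 5.26 / 2.026×10⁻⁵ = 259.6 kN, compressive.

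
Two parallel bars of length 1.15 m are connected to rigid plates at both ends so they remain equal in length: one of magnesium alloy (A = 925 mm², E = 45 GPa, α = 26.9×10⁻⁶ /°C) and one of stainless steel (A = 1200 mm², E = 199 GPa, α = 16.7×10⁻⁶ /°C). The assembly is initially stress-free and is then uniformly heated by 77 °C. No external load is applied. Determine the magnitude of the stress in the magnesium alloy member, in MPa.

σ ≈ 30.1 MPa (compressive)

Equilibrium of a rigid end plate with no external load gives equal and opposite internal forces ±P in the two members. Since α_{magnesium alloy} > α_{stainless steel}, heating drives the magnesium alloy into compression and the stainless steel into tension.
Compatibility of the two members (thermal + elastic change equal): (α₁ − α₂)ΔT = P·[1/(A₁E₁) + 1/(A₂E₂)].
|α₁ − α₂|·ΔT = 10.2×10⁻⁶ × 77 = 0.0007854.
1/(A₁E₁) + 1/(A₂E₂) = 1/(925×45×10³) + 1/(1200×199×10³) = 2.821×10⁻⁸ N⁻¹.
So P = 0.0007854 / 2.821×10⁻⁸ = 27.84 kN.
σ_{magnesium alloy} = P/A₁ = 27840/925 = 30.1 MPa, compressive.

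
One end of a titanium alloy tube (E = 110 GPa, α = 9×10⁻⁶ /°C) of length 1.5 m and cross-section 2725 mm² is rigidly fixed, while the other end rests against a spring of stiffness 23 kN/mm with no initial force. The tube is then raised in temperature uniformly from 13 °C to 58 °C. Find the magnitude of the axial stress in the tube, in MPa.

σ ≈ 4.6 MPa (compressive)

The unrestrained thermal change is αΔT L = 9×10⁻⁶ × 45 × 1500 = 0.6075 mm.
With a force P in the spring, the elastic change of the tube is PL/(AE) and that of the spring is P/k; compatibility requires their sum to equal δ_free.
P [ L/(AE) + 1/k ] = δ_free → P [ 1500/(2725×110×10³) + 1/(23×10³) ] = 0.6075.
P = 0.6075 / 4.848×10⁻⁵ = 12530 N.
σ = P/A = 12530/2725 = 4.598 MPa.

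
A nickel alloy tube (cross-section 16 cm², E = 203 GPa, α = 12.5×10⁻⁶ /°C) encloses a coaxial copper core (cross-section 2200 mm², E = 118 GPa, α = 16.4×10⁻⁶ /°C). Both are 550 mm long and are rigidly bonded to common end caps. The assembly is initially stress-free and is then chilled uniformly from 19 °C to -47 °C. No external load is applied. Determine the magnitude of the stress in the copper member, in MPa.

σ ≈ 16.9 MPa (tensile)

The copper has the larger α, so on cooling it would change length more than the nickel alloy if both were free. The rigid plates force a common final length, so the copper is put into tension and the nickel alloy into compression, with equal and opposite forces P (no external load).
Equating the net (thermal + elastic) strains gives |α₁ − α₂|·ΔT = P·[1/(A₁E₁) + 1/(A₂E₂)].
|α₁ − α₂|·ΔT = 3.9×10⁻⁶ × 66 = 0.0002574.
1/(A₁E₁) + 1/(A₂E₂) = 1/(1600×203×10³) + 1/(2200×118×10³) = 6.931×10⁻⁹ N⁻¹.
P = 0.0002574 / 6.931×10⁻⁹ = 37140 N = 37.14 kN.
σ_{copper} = P/A₂ = 37140/2200 = 16.88 MPa, tensile.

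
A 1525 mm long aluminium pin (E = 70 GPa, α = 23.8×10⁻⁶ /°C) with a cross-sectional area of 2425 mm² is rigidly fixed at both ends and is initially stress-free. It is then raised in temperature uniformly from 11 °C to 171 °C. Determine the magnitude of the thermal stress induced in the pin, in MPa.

With length fixed, the mechanical strain must cancel the thermal strain αΔT = 23.8×10⁻⁶ × 160 = 3808×10⁻⁶.
σ = EαΔT = 70×10³ × 23.8×10⁻⁶ × 160 = 266.6 MPa (compressive; the pin is trying to expand).

σ ≈ 267 MPa (compressive)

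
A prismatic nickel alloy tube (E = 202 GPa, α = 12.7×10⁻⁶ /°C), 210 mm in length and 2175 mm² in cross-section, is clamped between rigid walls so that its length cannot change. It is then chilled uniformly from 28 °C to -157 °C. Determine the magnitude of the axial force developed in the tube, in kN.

P ≈ 1030 kN (tensile)

With zero net strain, σ = E·αΔT = 202 GPa × 12.7×10⁻⁶ × 185 = 474.6 MPa.
P = AEαΔT = 2175 × 202×10³ × 12.7×10⁻⁶ × 185 = 1032 kN (tensile).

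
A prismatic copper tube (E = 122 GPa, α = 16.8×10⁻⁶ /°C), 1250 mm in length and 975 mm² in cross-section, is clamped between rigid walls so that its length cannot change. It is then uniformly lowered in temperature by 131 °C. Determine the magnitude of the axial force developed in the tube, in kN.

P ≈ 262 kN (tensile)

Full restraint means ε = 0, so the stress is σ = EαΔT = 122×10³ × 16.8×10⁻⁶ × 131 = 268.5 MPa.
Axial force P = σA = 268.5 × 975 = 261800 N = 261.8 kN, tensile.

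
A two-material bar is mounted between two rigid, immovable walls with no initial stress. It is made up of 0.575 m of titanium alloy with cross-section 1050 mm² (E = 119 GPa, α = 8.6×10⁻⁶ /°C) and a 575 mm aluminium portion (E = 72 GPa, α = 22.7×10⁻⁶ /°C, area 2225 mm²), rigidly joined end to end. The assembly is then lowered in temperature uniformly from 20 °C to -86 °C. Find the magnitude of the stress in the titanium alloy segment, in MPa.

If the supports were absent, the total length change would be Σ αᵢΔT Lᵢ = 8.6×10⁻⁶×106×575 + 22.7×10⁻⁶×106×575 = 1.908 mm.
Since the ends are fixed, an axial force P builds up, equal in every segment, with P · Σ Lᵢ/(AᵢEᵢ) = δ_free.
The series flexibility is Σ Lᵢ/(AᵢEᵢ) = 575/(1050×119×10³) + 575/(2225×72×10³) = 8.191×10⁻⁶ mm/N.
Hence P = δ_free / Σ(L/AE) = 1.908/8.191×10⁻⁶ = 232.9 kN (tensile).
σ_{titanium alloy} = P / A = 232900 / 1050 = 221.8 MPa.

σ ≈ 222 MPa (tensile)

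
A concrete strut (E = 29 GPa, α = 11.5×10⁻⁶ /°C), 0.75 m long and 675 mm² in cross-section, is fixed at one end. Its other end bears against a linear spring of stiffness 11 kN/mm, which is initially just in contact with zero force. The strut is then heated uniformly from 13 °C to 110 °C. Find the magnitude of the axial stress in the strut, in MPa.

Free thermal expansion: δ_free = αΔT L = 11.5×10⁻⁶ × 97 × 750 = 0.8366 mm.
Let P be the compressive force at the spring. The strut shortens elastically by PL/(AE) and the spring compresses by P/k; together these equal δ_free.
P [ L/(AE) + 1/k ] = δ_free → P [ 750/(675×29×10³) + 1/(11×10³) ] = 0.8366.
P = 0.8366 / 0.0001292 = 6474 N.
σ = P/A = 6474/675 = 9.591 MPa.

σ ≈ 9.59 MPa (compressive)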